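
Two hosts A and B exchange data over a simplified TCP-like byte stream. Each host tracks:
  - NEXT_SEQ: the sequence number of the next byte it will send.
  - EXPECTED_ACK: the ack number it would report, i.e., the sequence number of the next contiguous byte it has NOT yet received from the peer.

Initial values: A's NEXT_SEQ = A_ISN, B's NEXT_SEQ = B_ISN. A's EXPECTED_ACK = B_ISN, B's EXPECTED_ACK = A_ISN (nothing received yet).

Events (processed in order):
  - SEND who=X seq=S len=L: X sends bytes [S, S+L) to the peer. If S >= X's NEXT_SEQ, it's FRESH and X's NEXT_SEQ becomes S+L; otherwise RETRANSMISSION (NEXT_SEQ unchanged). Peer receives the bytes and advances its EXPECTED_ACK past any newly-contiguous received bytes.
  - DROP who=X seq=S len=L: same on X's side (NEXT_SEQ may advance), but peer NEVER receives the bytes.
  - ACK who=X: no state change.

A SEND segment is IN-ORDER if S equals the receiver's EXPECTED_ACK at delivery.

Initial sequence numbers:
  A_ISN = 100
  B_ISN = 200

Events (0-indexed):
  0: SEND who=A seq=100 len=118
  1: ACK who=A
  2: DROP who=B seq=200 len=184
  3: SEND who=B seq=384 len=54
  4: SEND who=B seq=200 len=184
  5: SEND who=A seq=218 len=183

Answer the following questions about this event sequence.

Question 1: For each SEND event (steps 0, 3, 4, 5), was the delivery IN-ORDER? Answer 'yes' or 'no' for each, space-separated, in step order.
Answer: yes no yes yes

Derivation:
Step 0: SEND seq=100 -> in-order
Step 3: SEND seq=384 -> out-of-order
Step 4: SEND seq=200 -> in-order
Step 5: SEND seq=218 -> in-order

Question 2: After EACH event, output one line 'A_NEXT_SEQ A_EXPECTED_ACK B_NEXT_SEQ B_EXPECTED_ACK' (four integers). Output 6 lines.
218 200 200 218
218 200 200 218
218 200 384 218
218 200 438 218
218 438 438 218
401 438 438 401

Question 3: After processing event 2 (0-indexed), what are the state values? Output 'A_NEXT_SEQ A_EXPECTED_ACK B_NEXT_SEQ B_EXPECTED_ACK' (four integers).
After event 0: A_seq=218 A_ack=200 B_seq=200 B_ack=218
After event 1: A_seq=218 A_ack=200 B_seq=200 B_ack=218
After event 2: A_seq=218 A_ack=200 B_seq=384 B_ack=218

218 200 384 218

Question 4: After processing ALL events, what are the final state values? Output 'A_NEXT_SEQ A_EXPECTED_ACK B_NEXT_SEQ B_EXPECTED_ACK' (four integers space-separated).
Answer: 401 438 438 401

Derivation:
After event 0: A_seq=218 A_ack=200 B_seq=200 B_ack=218
After event 1: A_seq=218 A_ack=200 B_seq=200 B_ack=218
After event 2: A_seq=218 A_ack=200 B_seq=384 B_ack=218
After event 3: A_seq=218 A_ack=200 B_seq=438 B_ack=218
After event 4: A_seq=218 A_ack=438 B_seq=438 B_ack=218
After event 5: A_seq=401 A_ack=438 B_seq=438 B_ack=401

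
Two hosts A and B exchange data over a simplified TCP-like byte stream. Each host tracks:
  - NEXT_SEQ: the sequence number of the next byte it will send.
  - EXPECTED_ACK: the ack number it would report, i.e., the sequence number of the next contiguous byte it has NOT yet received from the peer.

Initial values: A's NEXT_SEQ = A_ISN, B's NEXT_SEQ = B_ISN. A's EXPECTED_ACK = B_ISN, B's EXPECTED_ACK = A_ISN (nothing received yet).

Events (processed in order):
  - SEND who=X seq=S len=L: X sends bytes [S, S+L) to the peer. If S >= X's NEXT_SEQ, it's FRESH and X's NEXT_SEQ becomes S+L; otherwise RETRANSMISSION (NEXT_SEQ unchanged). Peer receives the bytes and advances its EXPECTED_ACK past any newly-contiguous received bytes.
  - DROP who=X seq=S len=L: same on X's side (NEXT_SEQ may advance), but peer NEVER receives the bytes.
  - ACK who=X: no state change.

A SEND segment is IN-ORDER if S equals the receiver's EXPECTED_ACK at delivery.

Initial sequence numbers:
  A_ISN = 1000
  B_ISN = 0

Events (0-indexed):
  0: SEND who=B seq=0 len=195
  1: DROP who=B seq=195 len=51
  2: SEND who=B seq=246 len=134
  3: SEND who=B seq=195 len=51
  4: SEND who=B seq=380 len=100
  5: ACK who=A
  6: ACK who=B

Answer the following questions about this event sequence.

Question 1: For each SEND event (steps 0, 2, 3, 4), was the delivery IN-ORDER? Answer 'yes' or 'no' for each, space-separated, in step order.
Answer: yes no yes yes

Derivation:
Step 0: SEND seq=0 -> in-order
Step 2: SEND seq=246 -> out-of-order
Step 3: SEND seq=195 -> in-order
Step 4: SEND seq=380 -> in-order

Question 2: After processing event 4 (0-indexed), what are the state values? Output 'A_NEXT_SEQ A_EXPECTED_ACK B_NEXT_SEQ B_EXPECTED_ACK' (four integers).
After event 0: A_seq=1000 A_ack=195 B_seq=195 B_ack=1000
After event 1: A_seq=1000 A_ack=195 B_seq=246 B_ack=1000
After event 2: A_seq=1000 A_ack=195 B_seq=380 B_ack=1000
After event 3: A_seq=1000 A_ack=380 B_seq=380 B_ack=1000
After event 4: A_seq=1000 A_ack=480 B_seq=480 B_ack=1000

1000 480 480 1000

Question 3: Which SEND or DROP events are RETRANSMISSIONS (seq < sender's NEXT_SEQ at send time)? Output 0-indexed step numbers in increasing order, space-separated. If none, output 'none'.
Answer: 3

Derivation:
Step 0: SEND seq=0 -> fresh
Step 1: DROP seq=195 -> fresh
Step 2: SEND seq=246 -> fresh
Step 3: SEND seq=195 -> retransmit
Step 4: SEND seq=380 -> fresh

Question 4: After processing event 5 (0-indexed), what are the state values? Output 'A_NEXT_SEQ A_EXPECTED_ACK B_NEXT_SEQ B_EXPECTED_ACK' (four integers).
After event 0: A_seq=1000 A_ack=195 B_seq=195 B_ack=1000
After event 1: A_seq=1000 A_ack=195 B_seq=246 B_ack=1000
After event 2: A_seq=1000 A_ack=195 B_seq=380 B_ack=1000
After event 3: A_seq=1000 A_ack=380 B_seq=380 B_ack=1000
After event 4: A_seq=1000 A_ack=480 B_seq=480 B_ack=1000
After event 5: A_seq=1000 A_ack=480 B_seq=480 B_ack=1000

1000 480 480 1000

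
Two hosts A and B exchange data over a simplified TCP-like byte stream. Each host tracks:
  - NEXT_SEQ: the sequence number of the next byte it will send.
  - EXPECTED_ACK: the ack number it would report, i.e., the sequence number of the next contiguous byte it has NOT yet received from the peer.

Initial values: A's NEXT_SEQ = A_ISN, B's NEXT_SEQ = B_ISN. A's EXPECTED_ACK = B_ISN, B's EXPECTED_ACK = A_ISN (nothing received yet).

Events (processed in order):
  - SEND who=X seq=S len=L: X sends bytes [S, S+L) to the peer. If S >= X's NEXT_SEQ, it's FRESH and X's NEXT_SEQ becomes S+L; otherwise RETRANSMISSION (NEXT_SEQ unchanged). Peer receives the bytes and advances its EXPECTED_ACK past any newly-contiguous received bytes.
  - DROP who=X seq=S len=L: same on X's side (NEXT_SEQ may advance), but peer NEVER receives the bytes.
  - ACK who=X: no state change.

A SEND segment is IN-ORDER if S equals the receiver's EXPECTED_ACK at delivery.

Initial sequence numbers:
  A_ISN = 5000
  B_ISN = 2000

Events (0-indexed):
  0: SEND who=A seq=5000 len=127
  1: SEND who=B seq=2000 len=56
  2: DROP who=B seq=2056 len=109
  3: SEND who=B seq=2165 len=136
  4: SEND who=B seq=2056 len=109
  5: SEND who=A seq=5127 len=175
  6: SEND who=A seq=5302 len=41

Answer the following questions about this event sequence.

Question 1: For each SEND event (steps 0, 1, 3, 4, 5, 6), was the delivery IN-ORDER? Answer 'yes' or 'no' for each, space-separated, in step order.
Step 0: SEND seq=5000 -> in-order
Step 1: SEND seq=2000 -> in-order
Step 3: SEND seq=2165 -> out-of-order
Step 4: SEND seq=2056 -> in-order
Step 5: SEND seq=5127 -> in-order
Step 6: SEND seq=5302 -> in-order

Answer: yes yes no yes yes yes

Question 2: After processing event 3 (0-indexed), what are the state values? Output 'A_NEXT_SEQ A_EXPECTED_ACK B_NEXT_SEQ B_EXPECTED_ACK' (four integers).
After event 0: A_seq=5127 A_ack=2000 B_seq=2000 B_ack=5127
After event 1: A_seq=5127 A_ack=2056 B_seq=2056 B_ack=5127
After event 2: A_seq=5127 A_ack=2056 B_seq=2165 B_ack=5127
After event 3: A_seq=5127 A_ack=2056 B_seq=2301 B_ack=5127

5127 2056 2301 5127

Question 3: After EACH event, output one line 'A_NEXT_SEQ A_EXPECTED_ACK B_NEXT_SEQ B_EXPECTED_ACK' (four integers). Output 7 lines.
5127 2000 2000 5127
5127 2056 2056 5127
5127 2056 2165 5127
5127 2056 2301 5127
5127 2301 2301 5127
5302 2301 2301 5302
5343 2301 2301 5343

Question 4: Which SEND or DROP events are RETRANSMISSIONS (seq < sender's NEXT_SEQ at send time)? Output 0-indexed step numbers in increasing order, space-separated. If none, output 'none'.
Step 0: SEND seq=5000 -> fresh
Step 1: SEND seq=2000 -> fresh
Step 2: DROP seq=2056 -> fresh
Step 3: SEND seq=2165 -> fresh
Step 4: SEND seq=2056 -> retransmit
Step 5: SEND seq=5127 -> fresh
Step 6: SEND seq=5302 -> fresh

Answer: 4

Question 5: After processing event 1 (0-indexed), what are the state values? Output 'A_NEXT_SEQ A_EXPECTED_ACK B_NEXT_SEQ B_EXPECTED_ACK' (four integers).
After event 0: A_seq=5127 A_ack=2000 B_seq=2000 B_ack=5127
After event 1: A_seq=5127 A_ack=2056 B_seq=2056 B_ack=5127

5127 2056 2056 5127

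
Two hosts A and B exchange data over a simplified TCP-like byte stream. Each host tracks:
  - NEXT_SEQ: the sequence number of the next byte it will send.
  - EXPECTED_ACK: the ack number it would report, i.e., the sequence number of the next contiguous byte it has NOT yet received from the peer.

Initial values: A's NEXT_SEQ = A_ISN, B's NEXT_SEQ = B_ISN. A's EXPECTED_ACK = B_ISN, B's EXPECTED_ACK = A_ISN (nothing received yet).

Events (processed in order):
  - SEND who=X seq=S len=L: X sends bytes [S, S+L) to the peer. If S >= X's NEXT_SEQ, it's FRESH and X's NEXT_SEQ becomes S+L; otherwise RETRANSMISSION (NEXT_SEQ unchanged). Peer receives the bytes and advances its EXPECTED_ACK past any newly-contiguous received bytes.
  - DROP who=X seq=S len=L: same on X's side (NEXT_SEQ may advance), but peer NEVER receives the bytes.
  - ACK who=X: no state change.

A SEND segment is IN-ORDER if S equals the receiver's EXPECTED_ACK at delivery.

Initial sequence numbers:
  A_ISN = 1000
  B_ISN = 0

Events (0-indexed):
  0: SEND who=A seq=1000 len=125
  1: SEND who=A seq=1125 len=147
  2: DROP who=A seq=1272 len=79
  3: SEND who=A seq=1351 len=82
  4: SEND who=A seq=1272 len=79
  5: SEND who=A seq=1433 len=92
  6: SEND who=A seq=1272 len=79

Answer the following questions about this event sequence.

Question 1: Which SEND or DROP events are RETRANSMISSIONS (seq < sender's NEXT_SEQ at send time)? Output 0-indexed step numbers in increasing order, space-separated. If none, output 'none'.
Step 0: SEND seq=1000 -> fresh
Step 1: SEND seq=1125 -> fresh
Step 2: DROP seq=1272 -> fresh
Step 3: SEND seq=1351 -> fresh
Step 4: SEND seq=1272 -> retransmit
Step 5: SEND seq=1433 -> fresh
Step 6: SEND seq=1272 -> retransmit

Answer: 4 6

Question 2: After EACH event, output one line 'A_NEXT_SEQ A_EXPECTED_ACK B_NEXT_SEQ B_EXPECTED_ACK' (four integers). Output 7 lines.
1125 0 0 1125
1272 0 0 1272
1351 0 0 1272
1433 0 0 1272
1433 0 0 1433
1525 0 0 1525
1525 0 0 1525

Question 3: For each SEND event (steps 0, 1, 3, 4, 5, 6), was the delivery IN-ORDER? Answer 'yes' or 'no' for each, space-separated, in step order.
Answer: yes yes no yes yes no

Derivation:
Step 0: SEND seq=1000 -> in-order
Step 1: SEND seq=1125 -> in-order
Step 3: SEND seq=1351 -> out-of-order
Step 4: SEND seq=1272 -> in-order
Step 5: SEND seq=1433 -> in-order
Step 6: SEND seq=1272 -> out-of-order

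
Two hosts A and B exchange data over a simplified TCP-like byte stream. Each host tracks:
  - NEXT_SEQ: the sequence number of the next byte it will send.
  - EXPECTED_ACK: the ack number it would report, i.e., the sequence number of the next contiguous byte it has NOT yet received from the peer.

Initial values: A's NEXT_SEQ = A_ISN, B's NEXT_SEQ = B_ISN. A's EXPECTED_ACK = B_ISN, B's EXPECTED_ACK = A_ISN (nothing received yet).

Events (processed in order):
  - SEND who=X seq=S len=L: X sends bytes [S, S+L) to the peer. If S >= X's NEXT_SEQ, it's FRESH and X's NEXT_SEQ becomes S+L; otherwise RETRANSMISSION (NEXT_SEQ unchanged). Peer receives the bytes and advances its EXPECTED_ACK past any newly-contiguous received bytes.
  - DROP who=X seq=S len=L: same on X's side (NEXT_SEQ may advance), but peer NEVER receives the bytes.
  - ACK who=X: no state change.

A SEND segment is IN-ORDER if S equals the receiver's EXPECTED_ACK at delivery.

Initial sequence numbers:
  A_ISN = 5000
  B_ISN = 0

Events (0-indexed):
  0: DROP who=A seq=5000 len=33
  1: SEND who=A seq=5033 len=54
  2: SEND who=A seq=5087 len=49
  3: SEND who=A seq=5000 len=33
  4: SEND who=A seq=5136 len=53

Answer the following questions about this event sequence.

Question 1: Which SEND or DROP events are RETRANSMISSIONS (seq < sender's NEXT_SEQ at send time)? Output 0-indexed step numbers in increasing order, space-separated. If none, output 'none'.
Step 0: DROP seq=5000 -> fresh
Step 1: SEND seq=5033 -> fresh
Step 2: SEND seq=5087 -> fresh
Step 3: SEND seq=5000 -> retransmit
Step 4: SEND seq=5136 -> fresh

Answer: 3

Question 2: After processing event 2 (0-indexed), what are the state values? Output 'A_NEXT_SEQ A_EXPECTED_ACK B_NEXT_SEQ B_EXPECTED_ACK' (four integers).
After event 0: A_seq=5033 A_ack=0 B_seq=0 B_ack=5000
After event 1: A_seq=5087 A_ack=0 B_seq=0 B_ack=5000
After event 2: A_seq=5136 A_ack=0 B_seq=0 B_ack=5000

5136 0 0 5000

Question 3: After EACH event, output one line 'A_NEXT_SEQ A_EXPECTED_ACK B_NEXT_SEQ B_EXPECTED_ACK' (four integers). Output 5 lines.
5033 0 0 5000
5087 0 0 5000
5136 0 0 5000
5136 0 0 5136
5189 0 0 5189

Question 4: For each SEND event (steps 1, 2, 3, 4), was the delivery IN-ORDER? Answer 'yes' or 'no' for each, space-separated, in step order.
Step 1: SEND seq=5033 -> out-of-order
Step 2: SEND seq=5087 -> out-of-order
Step 3: SEND seq=5000 -> in-order
Step 4: SEND seq=5136 -> in-order

Answer: no no yes yes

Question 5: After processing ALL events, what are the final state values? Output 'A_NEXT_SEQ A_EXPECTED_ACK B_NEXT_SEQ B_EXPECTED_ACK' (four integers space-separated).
After event 0: A_seq=5033 A_ack=0 B_seq=0 B_ack=5000
After event 1: A_seq=5087 A_ack=0 B_seq=0 B_ack=5000
After event 2: A_seq=5136 A_ack=0 B_seq=0 B_ack=5000
After event 3: A_seq=5136 A_ack=0 B_seq=0 B_ack=5136
After event 4: A_seq=5189 A_ack=0 B_seq=0 B_ack=5189

Answer: 5189 0 0 5189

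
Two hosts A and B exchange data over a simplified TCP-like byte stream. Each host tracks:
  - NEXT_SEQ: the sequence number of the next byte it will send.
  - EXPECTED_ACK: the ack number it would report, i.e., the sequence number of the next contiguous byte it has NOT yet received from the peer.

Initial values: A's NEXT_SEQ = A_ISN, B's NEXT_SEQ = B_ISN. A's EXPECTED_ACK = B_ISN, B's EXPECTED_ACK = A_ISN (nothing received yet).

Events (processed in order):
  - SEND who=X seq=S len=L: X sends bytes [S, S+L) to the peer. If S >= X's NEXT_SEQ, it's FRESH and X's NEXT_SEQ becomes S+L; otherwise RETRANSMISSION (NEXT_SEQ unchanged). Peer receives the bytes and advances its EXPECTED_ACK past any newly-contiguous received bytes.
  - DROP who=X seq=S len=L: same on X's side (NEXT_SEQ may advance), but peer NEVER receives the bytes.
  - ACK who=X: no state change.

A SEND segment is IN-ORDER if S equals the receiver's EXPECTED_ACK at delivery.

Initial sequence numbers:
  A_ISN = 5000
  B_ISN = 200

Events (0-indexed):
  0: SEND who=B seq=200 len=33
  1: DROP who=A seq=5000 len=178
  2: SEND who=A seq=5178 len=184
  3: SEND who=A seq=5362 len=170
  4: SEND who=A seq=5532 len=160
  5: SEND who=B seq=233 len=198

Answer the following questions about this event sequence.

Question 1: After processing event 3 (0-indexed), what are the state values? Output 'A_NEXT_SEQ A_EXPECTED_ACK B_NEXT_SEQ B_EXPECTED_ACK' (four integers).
After event 0: A_seq=5000 A_ack=233 B_seq=233 B_ack=5000
After event 1: A_seq=5178 A_ack=233 B_seq=233 B_ack=5000
After event 2: A_seq=5362 A_ack=233 B_seq=233 B_ack=5000
After event 3: A_seq=5532 A_ack=233 B_seq=233 B_ack=5000

5532 233 233 5000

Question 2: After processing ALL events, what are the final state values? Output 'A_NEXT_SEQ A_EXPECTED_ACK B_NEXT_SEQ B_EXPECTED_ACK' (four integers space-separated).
Answer: 5692 431 431 5000

Derivation:
After event 0: A_seq=5000 A_ack=233 B_seq=233 B_ack=5000
After event 1: A_seq=5178 A_ack=233 B_seq=233 B_ack=5000
After event 2: A_seq=5362 A_ack=233 B_seq=233 B_ack=5000
After event 3: A_seq=5532 A_ack=233 B_seq=233 B_ack=5000
After event 4: A_seq=5692 A_ack=233 B_seq=233 B_ack=5000
After event 5: A_seq=5692 A_ack=431 B_seq=431 B_ack=5000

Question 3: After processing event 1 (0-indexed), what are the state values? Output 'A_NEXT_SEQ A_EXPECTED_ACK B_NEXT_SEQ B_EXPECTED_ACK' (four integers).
After event 0: A_seq=5000 A_ack=233 B_seq=233 B_ack=5000
After event 1: A_seq=5178 A_ack=233 B_seq=233 B_ack=5000

5178 233 233 5000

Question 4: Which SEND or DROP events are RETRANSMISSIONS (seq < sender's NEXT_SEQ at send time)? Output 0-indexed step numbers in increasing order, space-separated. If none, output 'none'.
Answer: none

Derivation:
Step 0: SEND seq=200 -> fresh
Step 1: DROP seq=5000 -> fresh
Step 2: SEND seq=5178 -> fresh
Step 3: SEND seq=5362 -> fresh
Step 4: SEND seq=5532 -> fresh
Step 5: SEND seq=233 -> fresh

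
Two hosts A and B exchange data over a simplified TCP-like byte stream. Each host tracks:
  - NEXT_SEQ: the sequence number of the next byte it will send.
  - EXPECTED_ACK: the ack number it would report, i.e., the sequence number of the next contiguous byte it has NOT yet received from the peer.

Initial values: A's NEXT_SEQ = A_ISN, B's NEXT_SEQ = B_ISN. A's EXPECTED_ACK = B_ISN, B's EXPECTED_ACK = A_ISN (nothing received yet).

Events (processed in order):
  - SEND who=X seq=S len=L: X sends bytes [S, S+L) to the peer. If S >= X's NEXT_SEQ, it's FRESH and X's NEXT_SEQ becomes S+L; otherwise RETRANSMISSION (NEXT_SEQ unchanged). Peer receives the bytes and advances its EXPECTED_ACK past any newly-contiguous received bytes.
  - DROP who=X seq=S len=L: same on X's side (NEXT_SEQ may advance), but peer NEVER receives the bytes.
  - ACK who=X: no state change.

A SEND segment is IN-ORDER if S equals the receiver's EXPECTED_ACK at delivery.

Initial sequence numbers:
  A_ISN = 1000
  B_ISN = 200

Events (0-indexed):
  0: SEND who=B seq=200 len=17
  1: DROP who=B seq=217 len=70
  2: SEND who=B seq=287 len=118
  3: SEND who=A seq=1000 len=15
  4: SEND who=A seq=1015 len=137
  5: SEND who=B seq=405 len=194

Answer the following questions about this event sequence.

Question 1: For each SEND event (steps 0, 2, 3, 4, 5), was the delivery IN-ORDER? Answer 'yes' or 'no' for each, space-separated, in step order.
Step 0: SEND seq=200 -> in-order
Step 2: SEND seq=287 -> out-of-order
Step 3: SEND seq=1000 -> in-order
Step 4: SEND seq=1015 -> in-order
Step 5: SEND seq=405 -> out-of-order

Answer: yes no yes yes no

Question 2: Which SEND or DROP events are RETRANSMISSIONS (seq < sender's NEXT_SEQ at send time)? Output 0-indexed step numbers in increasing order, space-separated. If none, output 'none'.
Step 0: SEND seq=200 -> fresh
Step 1: DROP seq=217 -> fresh
Step 2: SEND seq=287 -> fresh
Step 3: SEND seq=1000 -> fresh
Step 4: SEND seq=1015 -> fresh
Step 5: SEND seq=405 -> fresh

Answer: none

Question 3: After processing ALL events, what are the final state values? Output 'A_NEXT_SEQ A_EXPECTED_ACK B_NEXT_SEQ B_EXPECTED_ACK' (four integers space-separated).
Answer: 1152 217 599 1152

Derivation:
After event 0: A_seq=1000 A_ack=217 B_seq=217 B_ack=1000
After event 1: A_seq=1000 A_ack=217 B_seq=287 B_ack=1000
After event 2: A_seq=1000 A_ack=217 B_seq=405 B_ack=1000
After event 3: A_seq=1015 A_ack=217 B_seq=405 B_ack=1015
After event 4: A_seq=1152 A_ack=217 B_seq=405 B_ack=1152
After event 5: A_seq=1152 A_ack=217 B_seq=599 B_ack=1152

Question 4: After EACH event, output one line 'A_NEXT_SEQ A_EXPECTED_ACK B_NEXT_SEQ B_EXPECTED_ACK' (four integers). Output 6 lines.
1000 217 217 1000
1000 217 287 1000
1000 217 405 1000
1015 217 405 1015
1152 217 405 1152
1152 217 599 1152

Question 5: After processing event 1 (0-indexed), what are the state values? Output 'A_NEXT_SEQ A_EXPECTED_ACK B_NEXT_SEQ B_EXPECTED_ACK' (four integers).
After event 0: A_seq=1000 A_ack=217 B_seq=217 B_ack=1000
After event 1: A_seq=1000 A_ack=217 B_seq=287 B_ack=1000

1000 217 287 1000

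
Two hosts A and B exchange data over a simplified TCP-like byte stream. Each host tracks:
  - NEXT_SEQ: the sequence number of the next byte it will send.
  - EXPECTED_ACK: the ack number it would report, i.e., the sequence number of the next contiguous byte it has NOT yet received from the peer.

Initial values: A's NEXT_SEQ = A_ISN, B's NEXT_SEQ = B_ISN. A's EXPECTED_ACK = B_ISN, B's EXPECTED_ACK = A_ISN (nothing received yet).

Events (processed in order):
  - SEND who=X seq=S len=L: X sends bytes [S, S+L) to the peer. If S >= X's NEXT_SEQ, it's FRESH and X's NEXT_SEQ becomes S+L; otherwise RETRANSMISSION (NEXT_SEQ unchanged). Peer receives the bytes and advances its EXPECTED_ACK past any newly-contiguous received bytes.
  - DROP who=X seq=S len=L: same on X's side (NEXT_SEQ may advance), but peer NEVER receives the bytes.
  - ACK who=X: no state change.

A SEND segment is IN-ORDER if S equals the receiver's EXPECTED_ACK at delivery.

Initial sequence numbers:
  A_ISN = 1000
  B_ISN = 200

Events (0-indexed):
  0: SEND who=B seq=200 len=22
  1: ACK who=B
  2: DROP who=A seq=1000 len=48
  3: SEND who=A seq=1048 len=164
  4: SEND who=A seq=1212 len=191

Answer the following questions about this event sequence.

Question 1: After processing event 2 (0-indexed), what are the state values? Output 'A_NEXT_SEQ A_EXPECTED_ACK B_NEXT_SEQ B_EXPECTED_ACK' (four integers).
After event 0: A_seq=1000 A_ack=222 B_seq=222 B_ack=1000
After event 1: A_seq=1000 A_ack=222 B_seq=222 B_ack=1000
After event 2: A_seq=1048 A_ack=222 B_seq=222 B_ack=1000

1048 222 222 1000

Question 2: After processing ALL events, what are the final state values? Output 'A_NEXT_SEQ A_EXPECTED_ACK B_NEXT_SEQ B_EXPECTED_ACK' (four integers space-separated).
Answer: 1403 222 222 1000

Derivation:
After event 0: A_seq=1000 A_ack=222 B_seq=222 B_ack=1000
After event 1: A_seq=1000 A_ack=222 B_seq=222 B_ack=1000
After event 2: A_seq=1048 A_ack=222 B_seq=222 B_ack=1000
After event 3: A_seq=1212 A_ack=222 B_seq=222 B_ack=1000
After event 4: A_seq=1403 A_ack=222 B_seq=222 B_ack=1000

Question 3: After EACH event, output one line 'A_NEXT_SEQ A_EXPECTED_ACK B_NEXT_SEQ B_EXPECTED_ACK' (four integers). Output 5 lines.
1000 222 222 1000
1000 222 222 1000
1048 222 222 1000
1212 222 222 1000
1403 222 222 1000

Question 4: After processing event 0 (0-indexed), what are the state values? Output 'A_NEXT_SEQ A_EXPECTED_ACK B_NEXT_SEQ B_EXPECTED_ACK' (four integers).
After event 0: A_seq=1000 A_ack=222 B_seq=222 B_ack=1000

1000 222 222 1000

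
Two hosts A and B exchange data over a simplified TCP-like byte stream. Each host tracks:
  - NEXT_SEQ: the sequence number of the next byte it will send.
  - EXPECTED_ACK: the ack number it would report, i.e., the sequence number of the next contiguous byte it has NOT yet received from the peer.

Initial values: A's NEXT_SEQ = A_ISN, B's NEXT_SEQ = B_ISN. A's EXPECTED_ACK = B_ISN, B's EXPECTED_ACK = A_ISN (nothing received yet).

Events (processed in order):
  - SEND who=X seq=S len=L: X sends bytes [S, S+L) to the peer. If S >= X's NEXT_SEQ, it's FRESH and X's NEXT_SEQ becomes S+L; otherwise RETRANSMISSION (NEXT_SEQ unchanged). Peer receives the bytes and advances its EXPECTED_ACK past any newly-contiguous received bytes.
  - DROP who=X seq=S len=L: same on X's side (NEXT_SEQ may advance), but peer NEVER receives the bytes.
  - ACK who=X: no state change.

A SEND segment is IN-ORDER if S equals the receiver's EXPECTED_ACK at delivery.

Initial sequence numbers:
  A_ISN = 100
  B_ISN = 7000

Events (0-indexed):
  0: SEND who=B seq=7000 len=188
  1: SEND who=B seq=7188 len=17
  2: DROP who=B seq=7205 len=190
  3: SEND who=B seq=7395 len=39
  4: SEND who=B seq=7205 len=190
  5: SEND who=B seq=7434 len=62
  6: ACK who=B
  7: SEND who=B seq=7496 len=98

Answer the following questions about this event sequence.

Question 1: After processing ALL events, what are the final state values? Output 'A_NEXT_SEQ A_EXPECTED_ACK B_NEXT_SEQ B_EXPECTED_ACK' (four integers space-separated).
Answer: 100 7594 7594 100

Derivation:
After event 0: A_seq=100 A_ack=7188 B_seq=7188 B_ack=100
After event 1: A_seq=100 A_ack=7205 B_seq=7205 B_ack=100
After event 2: A_seq=100 A_ack=7205 B_seq=7395 B_ack=100
After event 3: A_seq=100 A_ack=7205 B_seq=7434 B_ack=100
After event 4: A_seq=100 A_ack=7434 B_seq=7434 B_ack=100
After event 5: A_seq=100 A_ack=7496 B_seq=7496 B_ack=100
After event 6: A_seq=100 A_ack=7496 B_seq=7496 B_ack=100
After event 7: A_seq=100 A_ack=7594 B_seq=7594 B_ack=100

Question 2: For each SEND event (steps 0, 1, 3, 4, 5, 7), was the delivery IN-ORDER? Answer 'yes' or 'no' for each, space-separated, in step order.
Answer: yes yes no yes yes yes

Derivation:
Step 0: SEND seq=7000 -> in-order
Step 1: SEND seq=7188 -> in-order
Step 3: SEND seq=7395 -> out-of-order
Step 4: SEND seq=7205 -> in-order
Step 5: SEND seq=7434 -> in-order
Step 7: SEND seq=7496 -> in-order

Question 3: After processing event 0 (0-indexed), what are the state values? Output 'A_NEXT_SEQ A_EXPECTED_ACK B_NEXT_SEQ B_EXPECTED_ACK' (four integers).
After event 0: A_seq=100 A_ack=7188 B_seq=7188 B_ack=100

100 7188 7188 100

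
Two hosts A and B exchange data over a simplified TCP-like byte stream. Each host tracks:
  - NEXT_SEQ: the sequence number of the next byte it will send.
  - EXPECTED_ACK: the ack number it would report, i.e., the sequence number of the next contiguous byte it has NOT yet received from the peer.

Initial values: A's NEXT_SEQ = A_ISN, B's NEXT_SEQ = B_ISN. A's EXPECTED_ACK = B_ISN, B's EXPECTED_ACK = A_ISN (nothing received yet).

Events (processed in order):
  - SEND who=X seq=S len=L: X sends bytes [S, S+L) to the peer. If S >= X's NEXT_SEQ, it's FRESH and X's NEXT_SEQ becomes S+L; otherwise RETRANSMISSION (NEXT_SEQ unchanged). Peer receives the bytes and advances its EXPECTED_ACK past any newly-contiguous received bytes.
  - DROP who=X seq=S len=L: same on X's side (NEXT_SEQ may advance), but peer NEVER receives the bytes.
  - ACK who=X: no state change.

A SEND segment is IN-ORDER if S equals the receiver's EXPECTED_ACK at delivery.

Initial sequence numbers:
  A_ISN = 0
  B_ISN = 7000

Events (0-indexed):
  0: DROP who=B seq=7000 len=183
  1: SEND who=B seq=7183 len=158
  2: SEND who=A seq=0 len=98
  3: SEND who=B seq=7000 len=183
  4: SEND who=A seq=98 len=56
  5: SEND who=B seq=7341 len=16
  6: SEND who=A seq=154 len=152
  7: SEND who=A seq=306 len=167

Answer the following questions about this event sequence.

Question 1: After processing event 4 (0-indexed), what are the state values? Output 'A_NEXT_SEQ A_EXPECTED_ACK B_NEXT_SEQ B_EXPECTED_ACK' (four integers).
After event 0: A_seq=0 A_ack=7000 B_seq=7183 B_ack=0
After event 1: A_seq=0 A_ack=7000 B_seq=7341 B_ack=0
After event 2: A_seq=98 A_ack=7000 B_seq=7341 B_ack=98
After event 3: A_seq=98 A_ack=7341 B_seq=7341 B_ack=98
After event 4: A_seq=154 A_ack=7341 B_seq=7341 B_ack=154

154 7341 7341 154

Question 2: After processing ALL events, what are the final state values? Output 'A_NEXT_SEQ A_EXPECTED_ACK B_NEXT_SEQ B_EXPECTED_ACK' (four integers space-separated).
After event 0: A_seq=0 A_ack=7000 B_seq=7183 B_ack=0
After event 1: A_seq=0 A_ack=7000 B_seq=7341 B_ack=0
After event 2: A_seq=98 A_ack=7000 B_seq=7341 B_ack=98
After event 3: A_seq=98 A_ack=7341 B_seq=7341 B_ack=98
After event 4: A_seq=154 A_ack=7341 B_seq=7341 B_ack=154
After event 5: A_seq=154 A_ack=7357 B_seq=7357 B_ack=154
After event 6: A_seq=306 A_ack=7357 B_seq=7357 B_ack=306
After event 7: A_seq=473 A_ack=7357 B_seq=7357 B_ack=473

Answer: 473 7357 7357 473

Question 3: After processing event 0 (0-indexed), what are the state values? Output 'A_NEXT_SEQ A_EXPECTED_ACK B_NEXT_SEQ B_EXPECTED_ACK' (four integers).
After event 0: A_seq=0 A_ack=7000 B_seq=7183 B_ack=0

0 7000 7183 0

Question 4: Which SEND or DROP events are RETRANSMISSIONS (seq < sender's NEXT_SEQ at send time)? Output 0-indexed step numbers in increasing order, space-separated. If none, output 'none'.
Answer: 3

Derivation:
Step 0: DROP seq=7000 -> fresh
Step 1: SEND seq=7183 -> fresh
Step 2: SEND seq=0 -> fresh
Step 3: SEND seq=7000 -> retransmit
Step 4: SEND seq=98 -> fresh
Step 5: SEND seq=7341 -> fresh
Step 6: SEND seq=154 -> fresh
Step 7: SEND seq=306 -> fresh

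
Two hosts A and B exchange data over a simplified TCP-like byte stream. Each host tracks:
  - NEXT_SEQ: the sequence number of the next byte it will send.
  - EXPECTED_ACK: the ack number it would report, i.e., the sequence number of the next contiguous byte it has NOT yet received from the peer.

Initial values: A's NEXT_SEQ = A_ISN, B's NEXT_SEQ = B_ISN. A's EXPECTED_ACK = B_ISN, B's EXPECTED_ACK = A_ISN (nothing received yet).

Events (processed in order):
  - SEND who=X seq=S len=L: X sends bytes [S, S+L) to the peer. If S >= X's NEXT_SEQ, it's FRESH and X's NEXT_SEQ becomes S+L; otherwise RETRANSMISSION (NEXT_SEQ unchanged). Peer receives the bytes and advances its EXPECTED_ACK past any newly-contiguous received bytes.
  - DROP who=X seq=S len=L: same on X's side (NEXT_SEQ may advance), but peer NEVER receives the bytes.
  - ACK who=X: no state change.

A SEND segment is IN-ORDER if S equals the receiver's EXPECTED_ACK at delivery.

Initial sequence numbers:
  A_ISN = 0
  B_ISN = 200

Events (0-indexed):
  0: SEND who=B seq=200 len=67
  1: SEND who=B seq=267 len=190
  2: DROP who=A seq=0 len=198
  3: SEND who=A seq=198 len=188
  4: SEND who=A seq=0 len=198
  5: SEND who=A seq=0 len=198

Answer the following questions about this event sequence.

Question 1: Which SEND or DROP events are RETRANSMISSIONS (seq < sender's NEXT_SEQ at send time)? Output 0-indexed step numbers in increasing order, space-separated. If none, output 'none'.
Answer: 4 5

Derivation:
Step 0: SEND seq=200 -> fresh
Step 1: SEND seq=267 -> fresh
Step 2: DROP seq=0 -> fresh
Step 3: SEND seq=198 -> fresh
Step 4: SEND seq=0 -> retransmit
Step 5: SEND seq=0 -> retransmit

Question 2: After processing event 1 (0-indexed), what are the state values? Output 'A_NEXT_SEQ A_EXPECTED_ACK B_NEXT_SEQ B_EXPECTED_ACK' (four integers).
After event 0: A_seq=0 A_ack=267 B_seq=267 B_ack=0
After event 1: A_seq=0 A_ack=457 B_seq=457 B_ack=0

0 457 457 0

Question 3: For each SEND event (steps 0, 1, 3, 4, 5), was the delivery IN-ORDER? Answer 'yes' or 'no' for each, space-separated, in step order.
Answer: yes yes no yes no

Derivation:
Step 0: SEND seq=200 -> in-order
Step 1: SEND seq=267 -> in-order
Step 3: SEND seq=198 -> out-of-order
Step 4: SEND seq=0 -> in-order
Step 5: SEND seq=0 -> out-of-order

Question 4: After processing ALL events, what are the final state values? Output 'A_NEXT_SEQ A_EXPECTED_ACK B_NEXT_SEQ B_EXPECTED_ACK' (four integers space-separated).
Answer: 386 457 457 386

Derivation:
After event 0: A_seq=0 A_ack=267 B_seq=267 B_ack=0
After event 1: A_seq=0 A_ack=457 B_seq=457 B_ack=0
After event 2: A_seq=198 A_ack=457 B_seq=457 B_ack=0
After event 3: A_seq=386 A_ack=457 B_seq=457 B_ack=0
After event 4: A_seq=386 A_ack=457 B_seq=457 B_ack=386
After event 5: A_seq=386 A_ack=457 B_seq=457 B_ack=386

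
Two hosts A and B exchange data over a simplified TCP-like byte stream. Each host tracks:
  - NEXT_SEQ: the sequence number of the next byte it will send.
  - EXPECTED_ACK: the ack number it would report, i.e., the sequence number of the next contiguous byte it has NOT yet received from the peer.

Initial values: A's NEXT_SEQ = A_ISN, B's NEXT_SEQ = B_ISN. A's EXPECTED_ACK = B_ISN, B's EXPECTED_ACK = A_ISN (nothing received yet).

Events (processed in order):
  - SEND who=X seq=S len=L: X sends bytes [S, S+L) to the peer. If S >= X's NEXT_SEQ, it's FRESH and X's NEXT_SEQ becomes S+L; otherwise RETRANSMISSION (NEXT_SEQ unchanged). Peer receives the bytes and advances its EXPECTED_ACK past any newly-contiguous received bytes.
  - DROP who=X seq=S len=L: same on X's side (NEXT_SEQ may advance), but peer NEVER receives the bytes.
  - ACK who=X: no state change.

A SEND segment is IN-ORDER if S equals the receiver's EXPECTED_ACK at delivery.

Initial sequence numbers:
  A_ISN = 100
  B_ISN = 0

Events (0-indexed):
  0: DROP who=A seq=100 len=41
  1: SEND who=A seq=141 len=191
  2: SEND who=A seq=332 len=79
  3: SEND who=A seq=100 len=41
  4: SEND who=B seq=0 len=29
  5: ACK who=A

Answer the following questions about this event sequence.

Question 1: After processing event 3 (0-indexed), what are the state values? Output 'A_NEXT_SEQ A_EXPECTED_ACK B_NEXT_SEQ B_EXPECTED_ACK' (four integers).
After event 0: A_seq=141 A_ack=0 B_seq=0 B_ack=100
After event 1: A_seq=332 A_ack=0 B_seq=0 B_ack=100
After event 2: A_seq=411 A_ack=0 B_seq=0 B_ack=100
After event 3: A_seq=411 A_ack=0 B_seq=0 B_ack=411

411 0 0 411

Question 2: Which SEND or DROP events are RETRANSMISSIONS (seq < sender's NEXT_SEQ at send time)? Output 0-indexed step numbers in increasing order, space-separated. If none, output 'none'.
Step 0: DROP seq=100 -> fresh
Step 1: SEND seq=141 -> fresh
Step 2: SEND seq=332 -> fresh
Step 3: SEND seq=100 -> retransmit
Step 4: SEND seq=0 -> fresh

Answer: 3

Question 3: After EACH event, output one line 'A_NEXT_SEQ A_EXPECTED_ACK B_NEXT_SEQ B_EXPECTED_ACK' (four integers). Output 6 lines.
141 0 0 100
332 0 0 100
411 0 0 100
411 0 0 411
411 29 29 411
411 29 29 411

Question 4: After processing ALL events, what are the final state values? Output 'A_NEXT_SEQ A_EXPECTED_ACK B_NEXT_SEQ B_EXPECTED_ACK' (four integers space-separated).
Answer: 411 29 29 411

Derivation:
After event 0: A_seq=141 A_ack=0 B_seq=0 B_ack=100
After event 1: A_seq=332 A_ack=0 B_seq=0 B_ack=100
After event 2: A_seq=411 A_ack=0 B_seq=0 B_ack=100
After event 3: A_seq=411 A_ack=0 B_seq=0 B_ack=411
After event 4: A_seq=411 A_ack=29 B_seq=29 B_ack=411
After event 5: A_seq=411 A_ack=29 B_seq=29 B_ack=411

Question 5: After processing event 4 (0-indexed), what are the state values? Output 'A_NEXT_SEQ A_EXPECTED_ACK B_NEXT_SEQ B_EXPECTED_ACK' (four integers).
After event 0: A_seq=141 A_ack=0 B_seq=0 B_ack=100
After event 1: A_seq=332 A_ack=0 B_seq=0 B_ack=100
After event 2: A_seq=411 A_ack=0 B_seq=0 B_ack=100
After event 3: A_seq=411 A_ack=0 B_seq=0 B_ack=411
After event 4: A_seq=411 A_ack=29 B_seq=29 B_ack=411

411 29 29 411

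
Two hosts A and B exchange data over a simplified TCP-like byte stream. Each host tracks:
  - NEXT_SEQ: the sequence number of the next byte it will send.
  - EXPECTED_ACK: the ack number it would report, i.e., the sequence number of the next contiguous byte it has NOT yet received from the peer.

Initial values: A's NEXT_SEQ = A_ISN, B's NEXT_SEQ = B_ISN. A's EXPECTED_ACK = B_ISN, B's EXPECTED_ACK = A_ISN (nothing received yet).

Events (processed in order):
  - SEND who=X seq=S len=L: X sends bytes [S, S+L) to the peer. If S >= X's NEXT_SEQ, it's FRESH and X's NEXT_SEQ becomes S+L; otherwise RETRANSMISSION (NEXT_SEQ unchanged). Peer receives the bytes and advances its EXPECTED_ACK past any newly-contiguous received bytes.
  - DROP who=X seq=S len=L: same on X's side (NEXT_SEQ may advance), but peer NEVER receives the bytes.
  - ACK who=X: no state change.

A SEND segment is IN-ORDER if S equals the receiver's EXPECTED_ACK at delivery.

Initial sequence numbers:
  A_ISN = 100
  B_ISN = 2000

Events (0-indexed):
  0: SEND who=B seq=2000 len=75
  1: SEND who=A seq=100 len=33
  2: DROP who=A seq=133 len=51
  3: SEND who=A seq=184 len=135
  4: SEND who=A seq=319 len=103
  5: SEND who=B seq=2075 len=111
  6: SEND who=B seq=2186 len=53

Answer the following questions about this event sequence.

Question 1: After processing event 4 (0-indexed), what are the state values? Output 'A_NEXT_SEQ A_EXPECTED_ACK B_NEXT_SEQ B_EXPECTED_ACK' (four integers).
After event 0: A_seq=100 A_ack=2075 B_seq=2075 B_ack=100
After event 1: A_seq=133 A_ack=2075 B_seq=2075 B_ack=133
After event 2: A_seq=184 A_ack=2075 B_seq=2075 B_ack=133
After event 3: A_seq=319 A_ack=2075 B_seq=2075 B_ack=133
After event 4: A_seq=422 A_ack=2075 B_seq=2075 B_ack=133

422 2075 2075 133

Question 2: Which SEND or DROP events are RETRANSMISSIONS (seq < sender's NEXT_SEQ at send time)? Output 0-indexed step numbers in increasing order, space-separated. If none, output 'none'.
Step 0: SEND seq=2000 -> fresh
Step 1: SEND seq=100 -> fresh
Step 2: DROP seq=133 -> fresh
Step 3: SEND seq=184 -> fresh
Step 4: SEND seq=319 -> fresh
Step 5: SEND seq=2075 -> fresh
Step 6: SEND seq=2186 -> fresh

Answer: none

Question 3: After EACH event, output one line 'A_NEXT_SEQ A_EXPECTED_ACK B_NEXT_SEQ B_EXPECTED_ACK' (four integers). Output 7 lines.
100 2075 2075 100
133 2075 2075 133
184 2075 2075 133
319 2075 2075 133
422 2075 2075 133
422 2186 2186 133
422 2239 2239 133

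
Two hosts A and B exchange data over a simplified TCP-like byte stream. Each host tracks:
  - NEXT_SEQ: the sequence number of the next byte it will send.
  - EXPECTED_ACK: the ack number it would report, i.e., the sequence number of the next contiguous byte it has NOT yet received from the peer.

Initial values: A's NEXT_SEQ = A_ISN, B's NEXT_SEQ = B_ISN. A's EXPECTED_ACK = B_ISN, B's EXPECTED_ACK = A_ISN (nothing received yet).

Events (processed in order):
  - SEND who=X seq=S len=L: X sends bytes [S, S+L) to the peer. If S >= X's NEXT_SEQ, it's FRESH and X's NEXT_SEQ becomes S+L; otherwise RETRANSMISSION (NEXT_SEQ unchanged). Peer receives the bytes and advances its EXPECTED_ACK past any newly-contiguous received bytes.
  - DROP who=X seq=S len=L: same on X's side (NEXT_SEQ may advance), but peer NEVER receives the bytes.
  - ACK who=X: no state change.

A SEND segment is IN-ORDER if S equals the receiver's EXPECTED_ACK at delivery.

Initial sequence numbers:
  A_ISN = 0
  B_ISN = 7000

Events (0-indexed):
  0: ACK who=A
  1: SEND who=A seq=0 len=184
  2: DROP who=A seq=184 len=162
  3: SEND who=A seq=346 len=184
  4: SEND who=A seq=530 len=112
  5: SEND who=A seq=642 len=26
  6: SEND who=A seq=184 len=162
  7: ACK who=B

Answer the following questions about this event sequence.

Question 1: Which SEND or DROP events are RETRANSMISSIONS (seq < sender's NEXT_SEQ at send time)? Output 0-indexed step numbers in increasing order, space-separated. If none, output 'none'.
Step 1: SEND seq=0 -> fresh
Step 2: DROP seq=184 -> fresh
Step 3: SEND seq=346 -> fresh
Step 4: SEND seq=530 -> fresh
Step 5: SEND seq=642 -> fresh
Step 6: SEND seq=184 -> retransmit

Answer: 6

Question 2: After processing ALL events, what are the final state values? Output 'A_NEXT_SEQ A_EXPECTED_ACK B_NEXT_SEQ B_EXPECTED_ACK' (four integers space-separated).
Answer: 668 7000 7000 668

Derivation:
After event 0: A_seq=0 A_ack=7000 B_seq=7000 B_ack=0
After event 1: A_seq=184 A_ack=7000 B_seq=7000 B_ack=184
After event 2: A_seq=346 A_ack=7000 B_seq=7000 B_ack=184
After event 3: A_seq=530 A_ack=7000 B_seq=7000 B_ack=184
After event 4: A_seq=642 A_ack=7000 B_seq=7000 B_ack=184
After event 5: A_seq=668 A_ack=7000 B_seq=7000 B_ack=184
After event 6: A_seq=668 A_ack=7000 B_seq=7000 B_ack=668
After event 7: A_seq=668 A_ack=7000 B_seq=7000 B_ack=668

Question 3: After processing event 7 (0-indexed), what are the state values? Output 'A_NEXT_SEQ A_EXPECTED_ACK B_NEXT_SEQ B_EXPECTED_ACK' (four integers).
After event 0: A_seq=0 A_ack=7000 B_seq=7000 B_ack=0
After event 1: A_seq=184 A_ack=7000 B_seq=7000 B_ack=184
After event 2: A_seq=346 A_ack=7000 B_seq=7000 B_ack=184
After event 3: A_seq=530 A_ack=7000 B_seq=7000 B_ack=184
After event 4: A_seq=642 A_ack=7000 B_seq=7000 B_ack=184
After event 5: A_seq=668 A_ack=7000 B_seq=7000 B_ack=184
After event 6: A_seq=668 A_ack=7000 B_seq=7000 B_ack=668
After event 7: A_seq=668 A_ack=7000 B_seq=7000 B_ack=668

668 7000 7000 668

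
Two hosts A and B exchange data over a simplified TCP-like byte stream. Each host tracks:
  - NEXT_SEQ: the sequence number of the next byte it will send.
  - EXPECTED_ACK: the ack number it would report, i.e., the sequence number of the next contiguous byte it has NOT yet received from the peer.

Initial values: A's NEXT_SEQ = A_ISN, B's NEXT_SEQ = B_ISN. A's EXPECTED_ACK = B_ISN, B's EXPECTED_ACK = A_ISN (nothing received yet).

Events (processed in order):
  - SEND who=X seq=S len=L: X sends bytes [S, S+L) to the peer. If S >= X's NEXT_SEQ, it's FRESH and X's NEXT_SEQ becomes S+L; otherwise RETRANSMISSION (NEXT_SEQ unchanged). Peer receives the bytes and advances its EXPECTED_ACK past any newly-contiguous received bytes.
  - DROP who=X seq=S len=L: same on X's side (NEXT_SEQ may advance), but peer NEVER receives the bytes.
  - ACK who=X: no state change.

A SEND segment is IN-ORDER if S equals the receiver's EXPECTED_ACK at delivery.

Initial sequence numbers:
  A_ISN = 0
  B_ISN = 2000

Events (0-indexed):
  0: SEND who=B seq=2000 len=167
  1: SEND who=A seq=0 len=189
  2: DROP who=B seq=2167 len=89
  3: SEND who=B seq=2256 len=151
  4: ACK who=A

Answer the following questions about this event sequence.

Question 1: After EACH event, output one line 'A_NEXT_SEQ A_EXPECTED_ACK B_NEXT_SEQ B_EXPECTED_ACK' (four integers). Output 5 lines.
0 2167 2167 0
189 2167 2167 189
189 2167 2256 189
189 2167 2407 189
189 2167 2407 189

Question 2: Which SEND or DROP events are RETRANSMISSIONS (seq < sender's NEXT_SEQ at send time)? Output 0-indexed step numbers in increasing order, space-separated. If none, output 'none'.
Answer: none

Derivation:
Step 0: SEND seq=2000 -> fresh
Step 1: SEND seq=0 -> fresh
Step 2: DROP seq=2167 -> fresh
Step 3: SEND seq=2256 -> fresh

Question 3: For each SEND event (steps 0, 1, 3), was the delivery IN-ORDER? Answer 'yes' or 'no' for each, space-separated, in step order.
Answer: yes yes no

Derivation:
Step 0: SEND seq=2000 -> in-order
Step 1: SEND seq=0 -> in-order
Step 3: SEND seq=2256 -> out-of-order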